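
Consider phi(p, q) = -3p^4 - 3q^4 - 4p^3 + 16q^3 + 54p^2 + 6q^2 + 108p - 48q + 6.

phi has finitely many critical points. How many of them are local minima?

1

phi separates as a function of p plus a function of q, so ∇phi=0 decouples.
∂phi/∂p = -12(p - 3)(p + 1)(p + 3) = 0 at p ∈ {-3, -1, 3}; ∂phi/∂q = -12(q - 4)(q - 1)(q + 1) = 0 at q ∈ {-1, 1, 4}.
The Hessian is diagonal: diag(phi_pp, phi_qq). Second derivatives: phi_pp(-3)=-144, phi_pp(-1)=96, phi_pp(3)=-288; phi_qq(-1)=-120, phi_qq(1)=72, phi_qq(4)=-180.
Local minima occur where both diagonal entries positive: (-1, 1). Count: 1.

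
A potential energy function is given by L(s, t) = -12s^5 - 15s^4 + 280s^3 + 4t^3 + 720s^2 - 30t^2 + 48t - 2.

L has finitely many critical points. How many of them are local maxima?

2

L separates as a function of s plus a function of t, so ∇L=0 decouples.
∂L/∂s = -60s(s - 4)(s + 2)(s + 3) = 0 at s ∈ {-3, -2, 0, 4}; ∂L/∂t = 12(t - 4)(t - 1) = 0 at t ∈ {1, 4}.
The Hessian is diagonal: diag(L_ss, L_tt). Second derivatives: L_ss(-3)=1260, L_ss(-2)=-720, L_ss(0)=1440, L_ss(4)=-10080; L_tt(1)=-36, L_tt(4)=36.
Local maxima occur where both diagonal entries negative: (-2, 1), (4, 1). Count: 2.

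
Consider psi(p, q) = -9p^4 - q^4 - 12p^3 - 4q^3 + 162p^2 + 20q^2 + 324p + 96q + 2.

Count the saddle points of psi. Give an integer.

4

psi separates as a function of p plus a function of q, so ∇psi=0 decouples.
∂psi/∂p = -36(p - 3)(p + 1)(p + 3) = 0 at p ∈ {-3, -1, 3}; ∂psi/∂q = -4(q - 3)(q + 2)(q + 4) = 0 at q ∈ {-4, -2, 3}.
The Hessian is diagonal: diag(psi_pp, psi_qq). Second derivatives: psi_pp(-3)=-432, psi_pp(-1)=288, psi_pp(3)=-864; psi_qq(-4)=-56, psi_qq(-2)=40, psi_qq(3)=-140.
Saddle points occur where the two diagonal entries have opposite signs: (-3, -2), (-1, -4), (-1, 3), (3, -2). Count: 4.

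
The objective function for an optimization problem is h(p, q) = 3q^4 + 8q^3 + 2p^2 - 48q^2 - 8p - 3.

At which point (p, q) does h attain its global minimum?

(2, -4)

h(p,q) separates as A(p) + B(q) − 3, so its minimum is min A + min B − 3.
A'(p) = 4p - 8 vanishes at p ∈ {2}; B'(q) = 12q(q - 2)(q + 4) vanishes at q ∈ {-4, 0, 2}.
Local minima of A (where A''>0): A(2)=-8. Local minima of B: B(-4)=-512, B(2)=-80.
So the global minimum of h is A(2) + B(-4) − 3 = -8 − 512 − 3 = -523, attained at (2, -4).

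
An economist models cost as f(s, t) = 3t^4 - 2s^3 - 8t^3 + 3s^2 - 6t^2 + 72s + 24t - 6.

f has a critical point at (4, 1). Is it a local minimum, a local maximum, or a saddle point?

The mixed partial ∂²f/∂s∂t is 0, so the Hessian at any point is diag(f_ss, f_tt) = diag(6(-2s + 1), 12(3t^2 - 4t - 1)).
At (4, 1): H = diag(-42, -24).
Both eigenvalues are negative, so H is negative definite: a local maximum.

local maximum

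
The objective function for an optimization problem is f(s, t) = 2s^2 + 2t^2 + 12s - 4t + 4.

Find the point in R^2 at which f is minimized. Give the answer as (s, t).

(-3, 1)

f(s,t) separates as P(s) + Q(t) + 4, so its minimum is min P + min Q + 4.
P'(s) = 4s + 12 vanishes at s ∈ {-3}; Q'(t) = 4(t - 1) vanishes at t ∈ {1}.
Local minima of P (where P''>0): P(-3)=-18. Local minima of Q: Q(1)=-2.
So the global minimum of f is P(-3) + Q(1) + 4 = -18 − 2 + 4 = -16, attained at (-3, 1).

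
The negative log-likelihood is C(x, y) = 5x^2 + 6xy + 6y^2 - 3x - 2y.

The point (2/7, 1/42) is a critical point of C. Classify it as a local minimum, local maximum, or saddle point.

local minimum

The Hessian of C is constant: H = [[10, 6], [6, 12]].
det(H) = 10·12 − 6² = 84.
det(H) > 0 and tr(H) = 22 > 0, so H is positive definite and the point is a local minimum.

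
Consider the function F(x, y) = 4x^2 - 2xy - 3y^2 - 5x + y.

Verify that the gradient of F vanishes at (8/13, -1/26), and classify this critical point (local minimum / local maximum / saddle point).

saddle point

∇F = (8x - 2y - 5, -2x - 6y + 1); substituting (8/13, -1/26) gives ∇F = (0, 0), so (8/13, -1/26) is indeed a critical point.
The Hessian of F is constant: H = [[8, -2], [-2, -6]].
det(H) = 8·(-6) − (-2)² = -52.
Since det(H) < 0, H is indefinite and the critical point is a saddle point.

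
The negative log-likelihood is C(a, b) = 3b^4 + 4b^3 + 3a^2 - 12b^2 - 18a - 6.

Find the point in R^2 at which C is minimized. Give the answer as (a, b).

(3, -2)

C(a,b) separates as P(a) + Q(b) − 6, so its minimum is min P + min Q − 6.
P'(a) = 6a - 18 vanishes at a ∈ {3}; Q'(b) = 12b(b - 1)(b + 2) vanishes at b ∈ {-2, 0, 1}.
Local minima of P (where P''>0): P(3)=-27. Local minima of Q: Q(-2)=-32, Q(1)=-5.
So the global minimum of C is P(3) + Q(-2) − 6 = -27 − 32 − 6 = -65, attained at (3, -2).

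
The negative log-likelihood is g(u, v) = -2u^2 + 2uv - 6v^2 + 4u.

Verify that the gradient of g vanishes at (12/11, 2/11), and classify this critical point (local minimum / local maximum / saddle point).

local maximum

∇g = (-4u + 2v + 4, 2u - 12v); substituting (12/11, 2/11) gives ∇g = (0, 0), so (12/11, 2/11) is indeed a critical point.
The Hessian of g is constant: H = [[-4, 2], [2, -12]].
det(H) = (-4)·(-12) − 2² = 44.
det(H) > 0 and tr(H) = -16 < 0, so H is negative definite and the point is a local maximum.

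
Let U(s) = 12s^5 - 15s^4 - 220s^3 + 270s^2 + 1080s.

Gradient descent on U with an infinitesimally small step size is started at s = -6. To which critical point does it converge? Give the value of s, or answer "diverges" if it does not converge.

U'(s) = 60(s - 3)(s - 2)(s + 1)(s + 3), so U'(-6) = 64800.
Gradient descent moves in the -U' direction, i.e. s is decreasing.
There is no critical point below s=-6, and U' keeps the same sign, so the iterate runs off to −∞.

diverges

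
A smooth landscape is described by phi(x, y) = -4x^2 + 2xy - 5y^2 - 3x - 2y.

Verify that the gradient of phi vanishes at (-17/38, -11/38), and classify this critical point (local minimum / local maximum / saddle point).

local maximum

∇phi = (-8x + 2y - 3, 2x - 10y - 2); substituting (-17/38, -11/38) gives ∇phi = (0, 0), so (-17/38, -11/38) is indeed a critical point.
The Hessian of phi is constant: H = [[-8, 2], [2, -10]].
det(H) = (-8)·(-10) − 2² = 76.
det(H) > 0 and tr(H) = -18 < 0, so H is negative definite and the point is a local maximum.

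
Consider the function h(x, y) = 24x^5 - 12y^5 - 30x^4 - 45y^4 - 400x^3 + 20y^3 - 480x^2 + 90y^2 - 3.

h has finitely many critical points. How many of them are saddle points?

8

h separates as a function of x plus a function of y, so ∇h=0 decouples.
∂h/∂x = 120x(x - 4)(x + 1)(x + 2) = 0 at x ∈ {-2, -1, 0, 4}; ∂h/∂y = -60y(y - 1)(y + 1)(y + 3) = 0 at y ∈ {-3, -1, 0, 1}.
The Hessian is diagonal: diag(h_xx, h_yy). Second derivatives: h_xx(-2)=-1440, h_xx(-1)=600, h_xx(0)=-960, h_xx(4)=14400; h_yy(-3)=1440, h_yy(-1)=-240, h_yy(0)=180, h_yy(1)=-480.
Saddle points occur where the two diagonal entries have opposite signs: (-2, -3), (-2, 0), (-1, -1), (-1, 1), (0, -3), (0, 0), (4, -1), (4, 1). Count: 8.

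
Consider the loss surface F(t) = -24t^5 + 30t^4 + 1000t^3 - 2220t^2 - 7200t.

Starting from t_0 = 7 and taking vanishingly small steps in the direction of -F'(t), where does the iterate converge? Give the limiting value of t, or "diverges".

F'(t) = -120(t - 4)(t - 3)(t + 1)(t + 5), so F'(7) = -138240.
Gradient descent moves in the -F' direction, i.e. t is increasing.
There is no critical point above t=7, and F' keeps the same sign, so the iterate runs off to +∞.

diverges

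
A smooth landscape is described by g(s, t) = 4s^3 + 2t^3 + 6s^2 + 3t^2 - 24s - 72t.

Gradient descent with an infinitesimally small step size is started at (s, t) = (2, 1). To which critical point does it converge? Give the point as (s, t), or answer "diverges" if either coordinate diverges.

g is separable, so gradient descent decouples: s follows -∂g/∂s, t follows -∂g/∂t.
∂g/∂s = 12(s - 1)(s + 2); at s=2 this is 48, so s decreases.
∂g/∂t = 6(t - 3)(t + 4); at t=1 this is -60, so t increases.
s converges to its nearest critical value 1 (a local min of the s-part); t converges to 3. The iterate converges to (1, 3).

(1, 3)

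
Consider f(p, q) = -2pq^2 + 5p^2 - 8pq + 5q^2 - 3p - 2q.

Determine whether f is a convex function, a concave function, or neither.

neither

The term -2pq^2 is cubic, so the Hessian is not constant.
∂²f/∂q² = -4p + 10, which takes both signs as p varies (negative for sufficiently large p). A diagonal entry of the Hessian changing sign means the Hessian is neither positive- nor negative-semidefinite on all of R^2.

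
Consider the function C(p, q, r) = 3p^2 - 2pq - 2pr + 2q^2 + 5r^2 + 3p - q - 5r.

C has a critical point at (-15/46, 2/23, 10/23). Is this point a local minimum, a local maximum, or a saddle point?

local minimum

The Hessian is constant: H = [[6, -2, -2], [-2, 4, 0], [-2, 0, 10]].
Leading principal minors: Δ₁ = 6, Δ₂ = 20, Δ₃ = 184.
All leading minors are positive, so H is positive definite: a local minimum.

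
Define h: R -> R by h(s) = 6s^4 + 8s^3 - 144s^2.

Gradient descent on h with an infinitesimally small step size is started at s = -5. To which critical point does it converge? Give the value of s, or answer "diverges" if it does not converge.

-4

h'(s) = 24s(s - 3)(s + 4), so h'(-5) = -960.
Gradient descent moves in the -h' direction, i.e. s is increasing.
The nearest critical point in that direction is s = -4, where h'' = 672 > 0 (a local minimum). The iterate converges there.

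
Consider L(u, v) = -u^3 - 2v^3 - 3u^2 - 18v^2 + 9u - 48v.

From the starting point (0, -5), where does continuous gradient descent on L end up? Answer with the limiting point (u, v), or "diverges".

L is separable, so gradient descent decouples: u follows -∂L/∂u, v follows -∂L/∂v.
∂L/∂u = -3(u - 1)(u + 3); at u=0 this is 9, so u decreases.
∂L/∂v = -6(v + 2)(v + 4); at v=-5 this is -18, so v increases.
u converges to its nearest critical value -3 (a local min of the u-part); v converges to -4. The iterate converges to (-3, -4).

(-3, -4)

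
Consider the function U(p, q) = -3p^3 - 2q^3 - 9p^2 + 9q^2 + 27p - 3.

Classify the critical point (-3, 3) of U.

saddle point

The mixed partial ∂²U/∂p∂q is 0, so the Hessian at any point is diag(U_pp, U_qq) = diag(-18(p + 1), 6(-2q + 3)).
At (-3, 3): H = diag(36, -18).
The eigenvalues have opposite signs, so H is indefinite: a saddle point.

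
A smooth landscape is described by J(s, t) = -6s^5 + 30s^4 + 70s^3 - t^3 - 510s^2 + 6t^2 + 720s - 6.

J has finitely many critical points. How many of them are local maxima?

J separates as a function of s plus a function of t, so ∇J=0 decouples.
∂J/∂s = -30(s - 4)(s - 2)(s - 1)(s + 3) = 0 at s ∈ {-3, 1, 2, 4}; ∂J/∂t = -3t(t - 4) = 0 at t ∈ {0, 4}.
The Hessian is diagonal: diag(J_ss, J_tt). Second derivatives: J_ss(-3)=4200, J_ss(1)=-360, J_ss(2)=300, J_ss(4)=-1260; J_tt(0)=12, J_tt(4)=-12.
Local maxima occur where both diagonal entries negative: (1, 4), (4, 4). Count: 2.

2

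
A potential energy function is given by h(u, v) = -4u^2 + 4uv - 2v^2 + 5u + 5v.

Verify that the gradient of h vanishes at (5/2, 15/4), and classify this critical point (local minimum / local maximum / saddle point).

∇h = (-8u + 4v + 5, 4u - 4v + 5); substituting (5/2, 15/4) gives ∇h = (0, 0), so (5/2, 15/4) is indeed a critical point.
The Hessian of h is constant: H = [[-8, 4], [4, -4]].
det(H) = (-8)·(-4) − 4² = 16.
det(H) > 0 and tr(H) = -12 < 0, so H is negative definite and the point is a local maximum.

local maximum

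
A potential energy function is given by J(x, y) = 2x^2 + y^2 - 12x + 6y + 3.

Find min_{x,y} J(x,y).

-24

J(x,y) separates as P(x) + Q(y) + 3, so its minimum is min P + min Q + 3.
P'(x) = 4x - 12 vanishes at x ∈ {3}; Q'(y) = 2y + 6 vanishes at y ∈ {-3}.
Local minima of P (where P''>0): P(3)=-18. Local minima of Q: Q(-3)=-9.
So the global minimum of J is P(3) + Q(-3) + 3 = -18 − 9 + 3 = -24, attained at (3, -3).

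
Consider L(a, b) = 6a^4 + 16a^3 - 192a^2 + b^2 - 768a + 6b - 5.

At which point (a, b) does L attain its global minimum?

(4, -3)

L(a,b) separates as P(a) + Q(b) − 5, so its minimum is min P + min Q − 5.
P'(a) = 24(a - 4)(a + 2)(a + 4) vanishes at a ∈ {-4, -2, 4}; Q'(b) = 2b + 6 vanishes at b ∈ {-3}.
Local minima of P (where P''>0): P(-4)=512, P(4)=-3584. Local minima of Q: Q(-3)=-9.
So the global minimum of L is P(4) + Q(-3) − 5 = -3584 − 9 − 5 = -3598, attained at (4, -3).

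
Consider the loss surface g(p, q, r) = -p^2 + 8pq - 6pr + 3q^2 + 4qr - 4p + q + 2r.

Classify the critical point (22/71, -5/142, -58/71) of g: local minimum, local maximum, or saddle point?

saddle point

The Hessian is constant: H = [[-2, 8, -6], [8, 6, 4], [-6, 4, 0]].
Leading principal minors: Δ₁ = -2, Δ₂ = -76, Δ₃ = -568.
The minors fit neither the all-positive nor the alternating-sign pattern, so H is indefinite: a saddle point.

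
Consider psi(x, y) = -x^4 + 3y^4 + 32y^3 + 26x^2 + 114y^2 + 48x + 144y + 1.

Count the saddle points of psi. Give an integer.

psi separates as a function of x plus a function of y, so ∇psi=0 decouples.
∂psi/∂x = -4(x - 4)(x + 1)(x + 3) = 0 at x ∈ {-3, -1, 4}; ∂psi/∂y = 12(y + 1)(y + 3)(y + 4) = 0 at y ∈ {-4, -3, -1}.
The Hessian is diagonal: diag(psi_xx, psi_yy). Second derivatives: psi_xx(-3)=-56, psi_xx(-1)=40, psi_xx(4)=-140; psi_yy(-4)=36, psi_yy(-3)=-24, psi_yy(-1)=72.
Saddle points occur where the two diagonal entries have opposite signs: (-3, -4), (-3, -1), (-1, -3), (4, -4), (4, -1). Count: 5.

5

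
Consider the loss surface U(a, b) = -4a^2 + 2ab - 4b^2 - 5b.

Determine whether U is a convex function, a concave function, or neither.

concave

U is quadratic, so its Hessian is the constant matrix H = [[-8, 2], [2, -8]].
det(H) = 60, tr(H) = -16.
det(H) > 0 and tr(H) < 0, so H is negative definite everywhere: concave.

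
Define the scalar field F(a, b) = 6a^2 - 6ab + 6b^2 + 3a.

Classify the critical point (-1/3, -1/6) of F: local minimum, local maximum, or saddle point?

local minimum

The Hessian of F is constant: H = [[12, -6], [-6, 12]].
det(H) = 12·12 − (-6)² = 108.
det(H) > 0 and tr(H) = 24 > 0, so H is positive definite and the point is a local minimum.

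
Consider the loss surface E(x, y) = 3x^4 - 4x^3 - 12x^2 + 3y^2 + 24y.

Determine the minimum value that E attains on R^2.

E(x,y) separates as P(x) + Q(y), so its minimum is min P + min Q.
P'(x) = 12x(x - 2)(x + 1) vanishes at x ∈ {-1, 0, 2}; Q'(y) = 6y + 24 vanishes at y ∈ {-4}.
Local minima of P (where P''>0): P(-1)=-5, P(2)=-32. Local minima of Q: Q(-4)=-48.
So the global minimum of E is P(2) + Q(-4) = -32 − 48 = -80, attained at (2, -4).

-80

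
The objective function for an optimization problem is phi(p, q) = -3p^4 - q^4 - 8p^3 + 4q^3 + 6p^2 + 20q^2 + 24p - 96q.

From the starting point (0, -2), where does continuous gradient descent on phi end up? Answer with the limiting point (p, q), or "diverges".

(-1, 2)

phi is separable, so gradient descent decouples: p follows -∂phi/∂p, q follows -∂phi/∂q.
∂phi/∂p = -12(p - 1)(p + 1)(p + 2); at p=0 this is 24, so p decreases.
∂phi/∂q = -4(q - 4)(q - 2)(q + 3); at q=-2 this is -96, so q increases.
p converges to its nearest critical value -1 (a local min of the p-part); q converges to 2. The iterate converges to (-1, 2).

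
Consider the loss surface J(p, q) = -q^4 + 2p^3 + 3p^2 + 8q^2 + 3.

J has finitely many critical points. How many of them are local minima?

1

J separates as a function of p plus a function of q, so ∇J=0 decouples.
∂J/∂p = 6p(p + 1) = 0 at p ∈ {-1, 0}; ∂J/∂q = -4q(q - 2)(q + 2) = 0 at q ∈ {-2, 0, 2}.
The Hessian is diagonal: diag(J_pp, J_qq). Second derivatives: J_pp(-1)=-6, J_pp(0)=6; J_qq(-2)=-32, J_qq(0)=16, J_qq(2)=-32.
Local minima occur where both diagonal entries positive: (0, 0). Count: 1.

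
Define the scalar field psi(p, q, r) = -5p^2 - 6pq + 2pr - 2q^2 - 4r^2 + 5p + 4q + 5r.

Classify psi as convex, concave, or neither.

concave

psi is quadratic, so its Hessian is the constant matrix H = [[-10, -6, 2], [-6, -4, 0], [2, 0, -8]].
Leading principal minors: -10, 4, -16.
Signs alternate −, +, − ⇒ H ≺ 0 ⇒ concave.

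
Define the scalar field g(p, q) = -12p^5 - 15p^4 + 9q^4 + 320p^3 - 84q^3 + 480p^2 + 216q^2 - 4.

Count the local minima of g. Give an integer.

g separates as a function of p plus a function of q, so ∇g=0 decouples.
∂g/∂p = -60p(p - 4)(p + 1)(p + 4) = 0 at p ∈ {-4, -1, 0, 4}; ∂g/∂q = 36q(q - 4)(q - 3) = 0 at q ∈ {0, 3, 4}.
The Hessian is diagonal: diag(g_pp, g_qq). Second derivatives: g_pp(-4)=5760, g_pp(-1)=-900, g_pp(0)=960, g_pp(4)=-9600; g_qq(0)=432, g_qq(3)=-108, g_qq(4)=144.
Local minima occur where both diagonal entries positive: (-4, 0), (-4, 4), (0, 0), (0, 4). Count: 4.

4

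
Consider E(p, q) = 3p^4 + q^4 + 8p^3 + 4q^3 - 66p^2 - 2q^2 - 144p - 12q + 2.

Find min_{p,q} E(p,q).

-574

E(p,q) separates as A(p) + B(q) + 2, so its minimum is min A + min B + 2.
A'(p) = 12(p - 3)(p + 1)(p + 4) vanishes at p ∈ {-4, -1, 3}; B'(q) = 4(q - 1)(q + 1)(q + 3) vanishes at q ∈ {-3, -1, 1}.
Local minima of A (where A''>0): A(-4)=-224, A(3)=-567. Local minima of B: B(-3)=-9, B(1)=-9.
So the global minimum of E is A(3) + B(-3) + 2 = -567 − 9 + 2 = -574, attained at (3, -3).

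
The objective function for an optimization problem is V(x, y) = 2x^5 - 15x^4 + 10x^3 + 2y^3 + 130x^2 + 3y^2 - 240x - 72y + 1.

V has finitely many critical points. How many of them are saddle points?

V separates as a function of x plus a function of y, so ∇V=0 decouples.
∂V/∂x = 10(x - 4)(x - 3)(x - 1)(x + 2) = 0 at x ∈ {-2, 1, 3, 4}; ∂V/∂y = 6(y - 3)(y + 4) = 0 at y ∈ {-4, 3}.
The Hessian is diagonal: diag(V_xx, V_yy). Second derivatives: V_xx(-2)=-900, V_xx(1)=180, V_xx(3)=-100, V_xx(4)=180; V_yy(-4)=-42, V_yy(3)=42.
Saddle points occur where the two diagonal entries have opposite signs: (-2, 3), (1, -4), (3, 3), (4, -4). Count: 4.

4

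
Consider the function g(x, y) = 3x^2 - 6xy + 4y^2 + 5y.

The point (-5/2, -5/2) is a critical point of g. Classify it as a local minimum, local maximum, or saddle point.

local minimum

The Hessian of g is constant: H = [[6, -6], [-6, 8]].
det(H) = 6·8 − (-6)² = 12.
det(H) > 0 and tr(H) = 14 > 0, so H is positive definite and the point is a local minimum.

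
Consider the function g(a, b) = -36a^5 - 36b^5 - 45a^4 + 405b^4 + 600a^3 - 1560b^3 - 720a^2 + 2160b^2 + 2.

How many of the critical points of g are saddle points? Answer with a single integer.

g separates as a function of a plus a function of b, so ∇g=0 decouples.
∂g/∂a = -180a(a - 2)(a - 1)(a + 4) = 0 at a ∈ {-4, 0, 1, 2}; ∂g/∂b = -180b(b - 4)(b - 3)(b - 2) = 0 at b ∈ {0, 2, 3, 4}.
The Hessian is diagonal: diag(g_aa, g_bb). Second derivatives: g_aa(-4)=21600, g_aa(0)=-1440, g_aa(1)=900, g_aa(2)=-2160; g_bb(0)=4320, g_bb(2)=-720, g_bb(3)=540, g_bb(4)=-1440.
Saddle points occur where the two diagonal entries have opposite signs: (-4, 2), (-4, 4), (0, 0), (0, 3), (1, 2), (1, 4), (2, 0), (2, 3). Count: 8.

8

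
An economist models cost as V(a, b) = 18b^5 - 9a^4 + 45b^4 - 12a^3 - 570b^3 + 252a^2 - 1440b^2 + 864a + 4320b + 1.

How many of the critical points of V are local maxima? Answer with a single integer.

4

V separates as a function of a plus a function of b, so ∇V=0 decouples.
∂V/∂a = -36(a - 4)(a + 2)(a + 3) = 0 at a ∈ {-3, -2, 4}; ∂V/∂b = 90(b - 4)(b - 1)(b + 3)(b + 4) = 0 at b ∈ {-4, -3, 1, 4}.
The Hessian is diagonal: diag(V_aa, V_bb). Second derivatives: V_aa(-3)=-252, V_aa(-2)=216, V_aa(4)=-1512; V_bb(-4)=-3600, V_bb(-3)=2520, V_bb(1)=-5400, V_bb(4)=15120.
Local maxima occur where both diagonal entries negative: (-3, -4), (-3, 1), (4, -4), (4, 1). Count: 4.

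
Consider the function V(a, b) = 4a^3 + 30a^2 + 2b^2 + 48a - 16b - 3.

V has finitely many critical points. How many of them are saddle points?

1

V separates as a function of a plus a function of b, so ∇V=0 decouples.
∂V/∂a = 12(a + 1)(a + 4) = 0 at a ∈ {-4, -1}; ∂V/∂b = 4(b - 4) = 0 at b ∈ {4}.
The Hessian is diagonal: diag(V_aa, V_bb). Second derivatives: V_aa(-4)=-36, V_aa(-1)=36; V_bb(4)=4.
Saddle points occur where the two diagonal entries have opposite signs: (-4, 4). Count: 1.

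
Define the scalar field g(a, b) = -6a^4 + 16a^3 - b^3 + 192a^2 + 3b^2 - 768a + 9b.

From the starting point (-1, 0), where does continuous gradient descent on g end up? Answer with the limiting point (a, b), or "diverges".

(2, -1)

g is separable, so gradient descent decouples: a follows -∂g/∂a, b follows -∂g/∂b.
∂g/∂a = -24(a - 4)(a - 2)(a + 4); at a=-1 this is -1080, so a increases.
∂g/∂b = -3(b - 3)(b + 1); at b=0 this is 9, so b decreases.
a converges to its nearest critical value 2 (a local min of the a-part); b converges to -1. The iterate converges to (2, -1).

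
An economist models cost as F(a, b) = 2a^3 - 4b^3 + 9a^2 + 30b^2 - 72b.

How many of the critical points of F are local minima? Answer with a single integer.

1

F separates as a function of a plus a function of b, so ∇F=0 decouples.
∂F/∂a = 6a(a + 3) = 0 at a ∈ {-3, 0}; ∂F/∂b = -12(b - 3)(b - 2) = 0 at b ∈ {2, 3}.
The Hessian is diagonal: diag(F_aa, F_bb). Second derivatives: F_aa(-3)=-18, F_aa(0)=18; F_bb(2)=12, F_bb(3)=-12.
Local minima occur where both diagonal entries positive: (0, 2). Count: 1.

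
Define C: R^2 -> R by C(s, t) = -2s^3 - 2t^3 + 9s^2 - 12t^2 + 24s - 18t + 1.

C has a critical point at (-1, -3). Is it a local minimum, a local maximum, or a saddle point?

The mixed partial ∂²C/∂s∂t is 0, so the Hessian at any point is diag(C_ss, C_tt) = diag(6(-2s + 3), -12(t + 2)).
At (-1, -3): H = diag(30, 12).
Both eigenvalues are positive, so H is positive definite: a local minimum.

local minimum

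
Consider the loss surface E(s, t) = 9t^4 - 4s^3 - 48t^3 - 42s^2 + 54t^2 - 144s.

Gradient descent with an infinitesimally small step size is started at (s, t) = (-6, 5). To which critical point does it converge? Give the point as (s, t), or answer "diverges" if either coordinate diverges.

E is separable, so gradient descent decouples: s follows -∂E/∂s, t follows -∂E/∂t.
∂E/∂s = -12(s + 3)(s + 4); at s=-6 this is -72, so s increases.
∂E/∂t = 36t(t - 3)(t - 1); at t=5 this is 1440, so t decreases.
s converges to its nearest critical value -4 (a local min of the s-part); t converges to 3. The iterate converges to (-4, 3).

(-4, 3)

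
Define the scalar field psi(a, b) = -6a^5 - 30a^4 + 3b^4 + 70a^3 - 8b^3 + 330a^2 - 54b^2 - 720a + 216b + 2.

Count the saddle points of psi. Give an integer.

psi separates as a function of a plus a function of b, so ∇psi=0 decouples.
∂psi/∂a = -30(a - 2)(a - 1)(a + 3)(a + 4) = 0 at a ∈ {-4, -3, 1, 2}; ∂psi/∂b = 12(b - 3)(b - 2)(b + 3) = 0 at b ∈ {-3, 2, 3}.
The Hessian is diagonal: diag(psi_aa, psi_bb). Second derivatives: psi_aa(-4)=900, psi_aa(-3)=-600, psi_aa(1)=600, psi_aa(2)=-900; psi_bb(-3)=360, psi_bb(2)=-60, psi_bb(3)=72.
Saddle points occur where the two diagonal entries have opposite signs: (-4, 2), (-3, -3), (-3, 3), (1, 2), (2, -3), (2, 3). Count: 6.

6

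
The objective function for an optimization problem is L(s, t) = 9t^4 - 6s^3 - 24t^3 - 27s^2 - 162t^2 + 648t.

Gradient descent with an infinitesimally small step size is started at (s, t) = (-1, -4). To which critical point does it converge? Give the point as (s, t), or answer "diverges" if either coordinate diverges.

L is separable, so gradient descent decouples: s follows -∂L/∂s, t follows -∂L/∂t.
∂L/∂s = -18s(s + 3); at s=-1 this is 36, so s decreases.
∂L/∂t = 36(t - 3)(t - 2)(t + 3); at t=-4 this is -1512, so t increases.
s converges to its nearest critical value -3 (a local min of the s-part); t converges to -3. The iterate converges to (-3, -3).

(-3, -3)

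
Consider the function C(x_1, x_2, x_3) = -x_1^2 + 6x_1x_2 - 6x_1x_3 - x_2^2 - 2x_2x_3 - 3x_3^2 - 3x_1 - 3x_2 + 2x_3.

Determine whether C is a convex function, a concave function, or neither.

neither

C is quadratic, so its Hessian is the constant matrix H = [[-2, 6, -6], [6, -2, -2], [-6, -2, -6]].
Leading principal minors: -2, -32, 416.
Neither pattern holds ⇒ H is indefinite ⇒ neither convex nor concave.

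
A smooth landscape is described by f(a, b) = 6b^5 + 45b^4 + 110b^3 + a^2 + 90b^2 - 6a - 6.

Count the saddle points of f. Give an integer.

f separates as a function of a plus a function of b, so ∇f=0 decouples.
∂f/∂a = 2(a - 3) = 0 at a ∈ {3}; ∂f/∂b = 30b(b + 1)(b + 2)(b + 3) = 0 at b ∈ {-3, -2, -1, 0}.
The Hessian is diagonal: diag(f_aa, f_bb). Second derivatives: f_aa(3)=2; f_bb(-3)=-180, f_bb(-2)=60, f_bb(-1)=-60, f_bb(0)=180.
Saddle points occur where the two diagonal entries have opposite signs: (3, -3), (3, -1). Count: 2.

2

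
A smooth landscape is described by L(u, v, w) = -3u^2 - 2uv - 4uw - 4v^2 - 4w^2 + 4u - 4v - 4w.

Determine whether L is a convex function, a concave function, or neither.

L is quadratic, so its Hessian is the constant matrix H = [[-6, -2, -4], [-2, -8, 0], [-4, 0, -8]].
Leading principal minors: -6, 44, -224.
Signs alternate −, +, − ⇒ H ≺ 0 ⇒ concave.

concave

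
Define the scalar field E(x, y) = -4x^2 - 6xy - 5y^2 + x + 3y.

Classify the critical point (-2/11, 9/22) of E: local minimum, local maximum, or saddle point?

local maximum

The Hessian of E is constant: H = [[-8, -6], [-6, -10]].
det(H) = (-8)·(-10) − (-6)² = 44.
det(H) > 0 and tr(H) = -18 < 0, so H is negative definite and the point is a local maximum.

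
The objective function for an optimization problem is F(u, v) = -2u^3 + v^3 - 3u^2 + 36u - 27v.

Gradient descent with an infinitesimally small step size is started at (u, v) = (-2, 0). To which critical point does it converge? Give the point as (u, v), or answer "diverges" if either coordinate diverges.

F is separable, so gradient descent decouples: u follows -∂F/∂u, v follows -∂F/∂v.
∂F/∂u = -6(u - 2)(u + 3); at u=-2 this is 24, so u decreases.
∂F/∂v = 3(v - 3)(v + 3); at v=0 this is -27, so v increases.
u converges to its nearest critical value -3 (a local min of the u-part); v converges to 3. The iterate converges to (-3, 3).

(-3, 3)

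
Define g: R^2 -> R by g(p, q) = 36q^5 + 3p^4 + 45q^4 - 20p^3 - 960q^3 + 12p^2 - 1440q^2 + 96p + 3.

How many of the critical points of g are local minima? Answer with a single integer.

4

g separates as a function of p plus a function of q, so ∇g=0 decouples.
∂g/∂p = 12(p - 4)(p - 2)(p + 1) = 0 at p ∈ {-1, 2, 4}; ∂g/∂q = 180q(q - 4)(q + 1)(q + 4) = 0 at q ∈ {-4, -1, 0, 4}.
The Hessian is diagonal: diag(g_pp, g_qq). Second derivatives: g_pp(-1)=180, g_pp(2)=-72, g_pp(4)=120; g_qq(-4)=-17280, g_qq(-1)=2700, g_qq(0)=-2880, g_qq(4)=28800.
Local minima occur where both diagonal entries positive: (-1, -1), (-1, 4), (4, -1), (4, 4). Count: 4.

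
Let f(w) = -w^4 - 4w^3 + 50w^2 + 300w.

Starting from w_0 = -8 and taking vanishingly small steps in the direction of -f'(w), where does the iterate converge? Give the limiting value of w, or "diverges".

diverges

f'(w) = -4(w - 5)(w + 3)(w + 5), so f'(-8) = 780.
Gradient descent moves in the -f' direction, i.e. w is decreasing.
There is no critical point below w=-8, and f' keeps the same sign, so the iterate runs off to −∞.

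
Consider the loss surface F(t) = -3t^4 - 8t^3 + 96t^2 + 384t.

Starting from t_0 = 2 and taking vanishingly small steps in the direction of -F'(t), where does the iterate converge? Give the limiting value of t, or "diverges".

F'(t) = -12(t - 4)(t + 2)(t + 4), so F'(2) = 576.
Gradient descent moves in the -F' direction, i.e. t is decreasing.
The nearest critical point in that direction is t = -2, where F'' = 144 > 0 (a local minimum). The iterate converges there.

-2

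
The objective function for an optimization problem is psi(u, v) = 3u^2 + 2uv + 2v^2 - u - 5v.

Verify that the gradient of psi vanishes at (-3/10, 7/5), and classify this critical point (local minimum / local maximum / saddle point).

∇psi = (6u + 2v - 1, 2u + 4v - 5); substituting (-3/10, 7/5) gives ∇psi = (0, 0), so (-3/10, 7/5) is indeed a critical point.
The Hessian of psi is constant: H = [[6, 2], [2, 4]].
det(H) = 6·4 − 2² = 20.
det(H) > 0 and tr(H) = 10 > 0, so H is positive definite and the point is a local minimum.

local minimum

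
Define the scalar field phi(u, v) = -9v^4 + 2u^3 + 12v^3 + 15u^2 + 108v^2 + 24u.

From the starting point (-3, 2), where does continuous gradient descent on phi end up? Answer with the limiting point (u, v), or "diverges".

phi is separable, so gradient descent decouples: u follows -∂phi/∂u, v follows -∂phi/∂v.
∂phi/∂u = 6(u + 1)(u + 4); at u=-3 this is -12, so u increases.
∂phi/∂v = -36v(v - 3)(v + 2); at v=2 this is 288, so v decreases.
u converges to its nearest critical value -1 (a local min of the u-part); v converges to 0. The iterate converges to (-1, 0).

(-1, 0)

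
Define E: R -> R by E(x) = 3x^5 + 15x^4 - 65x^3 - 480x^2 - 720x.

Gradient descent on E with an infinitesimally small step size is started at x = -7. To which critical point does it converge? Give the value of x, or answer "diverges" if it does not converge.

E'(x) = 15(x - 4)(x + 1)(x + 3)(x + 4), so E'(-7) = 11880.
Gradient descent moves in the -E' direction, i.e. x is decreasing.
There is no critical point below x=-7, and E' keeps the same sign, so the iterate runs off to −∞.

diverges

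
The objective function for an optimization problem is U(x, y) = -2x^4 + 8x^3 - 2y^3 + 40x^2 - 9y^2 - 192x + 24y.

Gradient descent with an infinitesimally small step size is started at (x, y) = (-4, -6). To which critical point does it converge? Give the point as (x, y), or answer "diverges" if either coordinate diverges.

U is separable, so gradient descent decouples: x follows -∂U/∂x, y follows -∂U/∂y.
∂U/∂x = -8(x - 4)(x - 2)(x + 3); at x=-4 this is 384, so x decreases.
∂U/∂y = -6(y - 1)(y + 4); at y=-6 this is -84, so y increases.
The x-coordinate has no critical point in that direction and runs off to infinity.

diverges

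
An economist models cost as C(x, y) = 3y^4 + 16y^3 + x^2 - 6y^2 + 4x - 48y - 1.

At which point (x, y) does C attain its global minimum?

C(x,y) separates as P(x) + Q(y) − 1, so its minimum is min P + min Q − 1.
P'(x) = 2x + 4 vanishes at x ∈ {-2}; Q'(y) = 12(y - 1)(y + 1)(y + 4) vanishes at y ∈ {-4, -1, 1}.
Local minima of P (where P''>0): P(-2)=-4. Local minima of Q: Q(-4)=-160, Q(1)=-35.
So the global minimum of C is P(-2) + Q(-4) − 1 = -4 − 160 − 1 = -165, attained at (-2, -4).

(-2, -4)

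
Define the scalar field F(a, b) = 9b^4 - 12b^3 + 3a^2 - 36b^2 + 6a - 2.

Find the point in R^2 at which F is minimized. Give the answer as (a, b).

(-1, 2)

F(a,b) separates as P(a) + Q(b) − 2, so its minimum is min P + min Q − 2.
P'(a) = 6a + 6 vanishes at a ∈ {-1}; Q'(b) = 36b(b - 2)(b + 1) vanishes at b ∈ {-1, 0, 2}.
Local minima of P (where P''>0): P(-1)=-3. Local minima of Q: Q(-1)=-15, Q(2)=-96.
So the global minimum of F is P(-1) + Q(2) − 2 = -3 − 96 − 2 = -101, attained at (-1, 2).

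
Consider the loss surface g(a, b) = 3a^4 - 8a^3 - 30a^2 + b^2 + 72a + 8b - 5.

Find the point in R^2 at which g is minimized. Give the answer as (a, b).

g(a,b) separates as P(a) + Q(b) − 5, so its minimum is min P + min Q − 5.
P'(a) = 12(a - 3)(a - 1)(a + 2) vanishes at a ∈ {-2, 1, 3}; Q'(b) = 2b + 8 vanishes at b ∈ {-4}.
Local minima of P (where P''>0): P(-2)=-152, P(3)=-27. Local minima of Q: Q(-4)=-16.
So the global minimum of g is P(-2) + Q(-4) − 5 = -152 − 16 − 5 = -173, attained at (-2, -4).

(-2, -4)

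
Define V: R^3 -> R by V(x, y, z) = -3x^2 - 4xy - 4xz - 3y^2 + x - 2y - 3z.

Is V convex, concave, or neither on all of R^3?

V is quadratic, so its Hessian is the constant matrix H = [[-6, -4, -4], [-4, -6, 0], [-4, 0, 0]].
Leading principal minors: -6, 20, 96.
Neither pattern holds ⇒ H is indefinite ⇒ neither convex nor concave.

neither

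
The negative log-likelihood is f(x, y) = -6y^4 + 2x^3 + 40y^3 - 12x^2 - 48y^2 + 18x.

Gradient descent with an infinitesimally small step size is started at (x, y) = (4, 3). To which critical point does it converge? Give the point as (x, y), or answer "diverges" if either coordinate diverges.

(3, 1)

f is separable, so gradient descent decouples: x follows -∂f/∂x, y follows -∂f/∂y.
∂f/∂x = 6(x - 3)(x - 1); at x=4 this is 18, so x decreases.
∂f/∂y = -24y(y - 4)(y - 1); at y=3 this is 144, so y decreases.
x converges to its nearest critical value 3 (a local min of the x-part); y converges to 1. The iterate converges to (3, 1).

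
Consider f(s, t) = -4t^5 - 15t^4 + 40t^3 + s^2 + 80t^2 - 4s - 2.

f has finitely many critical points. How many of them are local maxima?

0

f separates as a function of s plus a function of t, so ∇f=0 decouples.
∂f/∂s = 2(s - 2) = 0 at s ∈ {2}; ∂f/∂t = -20t(t - 2)(t + 1)(t + 4) = 0 at t ∈ {-4, -1, 0, 2}.
The Hessian is diagonal: diag(f_ss, f_tt). Second derivatives: f_ss(2)=2; f_tt(-4)=1440, f_tt(-1)=-180, f_tt(0)=160, f_tt(2)=-720.
Local maxima occur where both diagonal entries negative: none. Count: 0.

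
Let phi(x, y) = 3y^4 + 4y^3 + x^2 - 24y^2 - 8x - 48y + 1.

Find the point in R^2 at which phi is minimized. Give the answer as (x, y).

phi(x,y) separates as P(x) + Q(y) + 1, so its minimum is min P + min Q + 1.
P'(x) = 2x - 8 vanishes at x ∈ {4}; Q'(y) = 12(y - 2)(y + 1)(y + 2) vanishes at y ∈ {-2, -1, 2}.
Local minima of P (where P''>0): P(4)=-16. Local minima of Q: Q(-2)=16, Q(2)=-112.
So the global minimum of phi is P(4) + Q(2) + 1 = -16 − 112 + 1 = -127, attained at (4, 2).

(4, 2)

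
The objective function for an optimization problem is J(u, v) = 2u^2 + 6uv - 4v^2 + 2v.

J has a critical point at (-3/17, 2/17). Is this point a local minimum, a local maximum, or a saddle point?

saddle point

The Hessian of J is constant: H = [[4, 6], [6, -8]].
det(H) = 4·(-8) − 6² = -68.
Since det(H) < 0, H is indefinite and the critical point is a saddle point.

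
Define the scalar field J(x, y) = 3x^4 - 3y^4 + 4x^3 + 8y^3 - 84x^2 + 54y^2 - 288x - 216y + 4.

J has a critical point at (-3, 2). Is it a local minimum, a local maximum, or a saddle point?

local minimum

The mixed partial ∂²J/∂x∂y is 0, so the Hessian at any point is diag(J_xx, J_yy) = diag(12(3x^2 + 2x - 14), 12(-3y^2 + 4y + 9)).
At (-3, 2): H = diag(84, 60).
Both eigenvalues are positive, so H is positive definite: a local minimum.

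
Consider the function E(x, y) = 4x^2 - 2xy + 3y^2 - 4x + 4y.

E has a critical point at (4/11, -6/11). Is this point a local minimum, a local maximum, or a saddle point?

local minimum

The Hessian of E is constant: H = [[8, -2], [-2, 6]].
det(H) = 8·6 − (-2)² = 44.
det(H) > 0 and tr(H) = 14 > 0, so H is positive definite and the point is a local minimum.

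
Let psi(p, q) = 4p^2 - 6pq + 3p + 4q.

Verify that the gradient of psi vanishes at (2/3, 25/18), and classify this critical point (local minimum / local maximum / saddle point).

∇psi = (8p - 6q + 3, -6p + 4); substituting (2/3, 25/18) gives ∇psi = (0, 0), so (2/3, 25/18) is indeed a critical point.
The Hessian of psi is constant: H = [[8, -6], [-6, 0]].
det(H) = 8·0 − (-6)² = -36.
Since det(H) < 0, H is indefinite and the critical point is a saddle point.

saddle point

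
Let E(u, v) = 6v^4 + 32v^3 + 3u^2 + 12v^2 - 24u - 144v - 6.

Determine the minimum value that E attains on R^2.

-148

E(u,v) separates as P(u) + Q(v) − 6, so its minimum is min P + min Q − 6.
P'(u) = 6u - 24 vanishes at u ∈ {4}; Q'(v) = 24(v - 1)(v + 2)(v + 3) vanishes at v ∈ {-3, -2, 1}.
Local minima of P (where P''>0): P(4)=-48. Local minima of Q: Q(-3)=162, Q(1)=-94.
So the global minimum of E is P(4) + Q(1) − 6 = -48 − 94 − 6 = -148, attained at (4, 1).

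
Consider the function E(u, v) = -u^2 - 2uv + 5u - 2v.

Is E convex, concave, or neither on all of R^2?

E is quadratic, so its Hessian is the constant matrix H = [[-2, -2], [-2, 0]].
det(H) = -4, tr(H) = -2.
det(H) < 0, so H is indefinite: neither convex nor concave.

neither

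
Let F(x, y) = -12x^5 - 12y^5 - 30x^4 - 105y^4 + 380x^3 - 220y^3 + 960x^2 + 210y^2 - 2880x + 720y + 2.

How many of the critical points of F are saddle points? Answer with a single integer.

F separates as a function of x plus a function of y, so ∇F=0 decouples.
∂F/∂x = -60(x - 4)(x - 1)(x + 3)(x + 4) = 0 at x ∈ {-4, -3, 1, 4}; ∂F/∂y = -60(y - 1)(y + 1)(y + 3)(y + 4) = 0 at y ∈ {-4, -3, -1, 1}.
The Hessian is diagonal: diag(F_xx, F_yy). Second derivatives: F_xx(-4)=2400, F_xx(-3)=-1680, F_xx(1)=3600, F_xx(4)=-10080; F_yy(-4)=900, F_yy(-3)=-480, F_yy(-1)=720, F_yy(1)=-2400.
Saddle points occur where the two diagonal entries have opposite signs: (-4, -3), (-4, 1), (-3, -4), (-3, -1), (1, -3), (1, 1), (4, -4), (4, -1). Count: 8.

8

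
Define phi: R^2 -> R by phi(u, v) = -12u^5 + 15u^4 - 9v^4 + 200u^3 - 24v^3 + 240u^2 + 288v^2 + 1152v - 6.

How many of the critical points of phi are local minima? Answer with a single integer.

phi separates as a function of u plus a function of v, so ∇phi=0 decouples.
∂phi/∂u = -60u(u - 4)(u + 1)(u + 2) = 0 at u ∈ {-2, -1, 0, 4}; ∂phi/∂v = -36(v - 4)(v + 2)(v + 4) = 0 at v ∈ {-4, -2, 4}.
The Hessian is diagonal: diag(phi_uu, phi_vv). Second derivatives: phi_uu(-2)=720, phi_uu(-1)=-300, phi_uu(0)=480, phi_uu(4)=-7200; phi_vv(-4)=-576, phi_vv(-2)=432, phi_vv(4)=-1728.
Local minima occur where both diagonal entries positive: (-2, -2), (0, -2). Count: 2.

2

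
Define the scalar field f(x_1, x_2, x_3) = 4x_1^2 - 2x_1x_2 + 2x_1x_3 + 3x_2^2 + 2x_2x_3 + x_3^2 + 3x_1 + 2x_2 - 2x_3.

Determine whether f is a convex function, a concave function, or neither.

f is quadratic, so its Hessian is the constant matrix H = [[8, -2, 2], [-2, 6, 2], [2, 2, 2]].
Leading principal minors: 8, 44, 16.
All positive ⇒ H ≻ 0 ⇒ convex.

convex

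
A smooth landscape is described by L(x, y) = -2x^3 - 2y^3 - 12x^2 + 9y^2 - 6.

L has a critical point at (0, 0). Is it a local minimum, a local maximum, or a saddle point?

saddle point

The mixed partial ∂²L/∂x∂y is 0, so the Hessian at any point is diag(L_xx, L_yy) = diag(-12(x + 2), 6(-2y + 3)).
At (0, 0): H = diag(-24, 18).
The eigenvalues have opposite signs, so H is indefinite: a saddle point.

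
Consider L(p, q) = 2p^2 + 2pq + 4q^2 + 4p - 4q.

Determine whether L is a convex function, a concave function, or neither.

convex

L is quadratic, so its Hessian is the constant matrix H = [[4, 2], [2, 8]].
det(H) = 28, tr(H) = 12.
det(H) > 0 and tr(H) > 0, so H is positive definite everywhere: convex.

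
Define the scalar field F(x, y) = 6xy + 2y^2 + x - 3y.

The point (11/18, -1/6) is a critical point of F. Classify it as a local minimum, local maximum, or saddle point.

The Hessian of F is constant: H = [[0, 6], [6, 4]].
det(H) = 0·4 − 6² = -36.
Since det(H) < 0, H is indefinite and the critical point is a saddle point.

saddle point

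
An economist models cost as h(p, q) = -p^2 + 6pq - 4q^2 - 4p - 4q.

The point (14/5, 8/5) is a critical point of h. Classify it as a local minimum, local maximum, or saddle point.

The Hessian of h is constant: H = [[-2, 6], [6, -8]].
det(H) = (-2)·(-8) − 6² = -20.
Since det(H) < 0, H is indefinite and the critical point is a saddle point.

saddle point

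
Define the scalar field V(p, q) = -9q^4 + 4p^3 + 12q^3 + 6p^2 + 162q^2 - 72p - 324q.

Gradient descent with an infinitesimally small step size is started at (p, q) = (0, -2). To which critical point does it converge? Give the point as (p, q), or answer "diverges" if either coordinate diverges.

(2, 1)

V is separable, so gradient descent decouples: p follows -∂V/∂p, q follows -∂V/∂q.
∂V/∂p = 12(p - 2)(p + 3); at p=0 this is -72, so p increases.
∂V/∂q = -36(q - 3)(q - 1)(q + 3); at q=-2 this is -540, so q increases.
p converges to its nearest critical value 2 (a local min of the p-part); q converges to 1. The iterate converges to (2, 1).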